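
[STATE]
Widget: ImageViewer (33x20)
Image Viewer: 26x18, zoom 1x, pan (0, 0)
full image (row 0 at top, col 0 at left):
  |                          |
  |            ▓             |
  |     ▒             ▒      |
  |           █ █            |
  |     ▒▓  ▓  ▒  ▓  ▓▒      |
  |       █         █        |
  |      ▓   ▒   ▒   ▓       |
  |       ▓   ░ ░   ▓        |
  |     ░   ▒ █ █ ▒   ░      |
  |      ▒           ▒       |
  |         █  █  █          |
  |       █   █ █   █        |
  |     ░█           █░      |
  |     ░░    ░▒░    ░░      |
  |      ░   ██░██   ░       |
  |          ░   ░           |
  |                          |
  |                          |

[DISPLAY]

                                 
            ▓                    
     ▒             ▒             
           █ █                   
     ▒▓  ▓  ▒  ▓  ▓▒             
       █         █               
      ▓   ▒   ▒   ▓              
       ▓   ░ ░   ▓               
     ░   ▒ █ █ ▒   ░             
      ▒           ▒              
         █  █  █                 
       █   █ █   █               
     ░█           █░             
     ░░    ░▒░    ░░             
      ░   ██░██   ░              
          ░   ░                  
                                 
                                 
                                 
                                 


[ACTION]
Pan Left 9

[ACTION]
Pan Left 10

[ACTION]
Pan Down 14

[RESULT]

      ░   ██░██   ░              
          ░   ░                  
                                 
                                 
                                 
                                 
                                 
                                 
                                 
                                 
                                 
                                 
                                 
                                 
                                 
                                 
                                 
                                 
                                 
                                 


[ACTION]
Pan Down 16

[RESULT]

                                 
                                 
                                 
                                 
                                 
                                 
                                 
                                 
                                 
                                 
                                 
                                 
                                 
                                 
                                 
                                 
                                 
                                 
                                 
                                 


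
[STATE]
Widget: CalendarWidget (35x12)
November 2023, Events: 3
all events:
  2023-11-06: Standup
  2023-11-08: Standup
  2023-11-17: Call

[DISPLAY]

           November 2023           
Mo Tu We Th Fr Sa Su               
       1  2  3  4  5               
 6*  7  8*  9 10 11 12             
13 14 15 16 17* 18 19              
20 21 22 23 24 25 26               
27 28 29 30                        
                                   
                                   
                                   
                                   
                                   


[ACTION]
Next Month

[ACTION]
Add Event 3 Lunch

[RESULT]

           December 2023           
Mo Tu We Th Fr Sa Su               
             1  2  3*              
 4  5  6  7  8  9 10               
11 12 13 14 15 16 17               
18 19 20 21 22 23 24               
25 26 27 28 29 30 31               
                                   
                                   
                                   
                                   
                                   


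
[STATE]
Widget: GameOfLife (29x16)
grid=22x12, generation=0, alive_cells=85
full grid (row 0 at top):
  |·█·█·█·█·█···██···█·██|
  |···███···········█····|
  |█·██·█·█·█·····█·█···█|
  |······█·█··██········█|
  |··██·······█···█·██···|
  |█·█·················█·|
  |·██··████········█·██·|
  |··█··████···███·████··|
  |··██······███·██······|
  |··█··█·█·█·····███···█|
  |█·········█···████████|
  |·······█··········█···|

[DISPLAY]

Gen: 0                       
·█·█·█·█·█···██···█·██       
···███···········█····       
█·██·█·█·█·····█·█···█       
······█·█··██········█       
··██·······█···█·██···       
█·█·················█·       
·██··████········█·██·       
··█··████···███·████··       
··██······███·██······       
··█··█·█·█·····███···█       
█·········█···████████       
·······█··········█···       
                             
                             
                             


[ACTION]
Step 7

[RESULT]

Gen: 7                       
·█···███··············       
··██·███········█·███·       
·····█··█·····██··███·       
···███·█·······██·█·█·       
···██·██··········█···       
··█·█·············█··█       
··███·············█··█       
··██·········██···██··       
·······██·█··██····██·       
·······█████·█·····█··       
·······█████·······█·█       
···········█········██       
                             
                             
                             


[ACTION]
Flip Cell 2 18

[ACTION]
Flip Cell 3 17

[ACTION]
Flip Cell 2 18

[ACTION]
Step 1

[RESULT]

Gen: 8                       
··█·██·█···········█··       
··█·····█······█·██·█·       
··█·····█·····█······█       
···█···██·····███···█·       
··█···██········█·█···       
··█··············███··       
·█··█············██·█·       
··█·█········██···█···       
·······█··██········█·       
······█······██···██··       
·······█···········█·█       
········██·█········██       
                             
                             
                             


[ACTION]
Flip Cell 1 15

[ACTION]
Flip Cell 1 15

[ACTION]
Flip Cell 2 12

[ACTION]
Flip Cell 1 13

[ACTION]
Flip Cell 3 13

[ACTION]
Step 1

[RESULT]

Gen: 9                       
···█··············██··       
·██····██····██···███·       
··██····██··█····█·███       
··██··█·█····██·██····       
··██··███·····█·█·█···       
·███············█·····       
·██···················       
···█·············██···       
············█·····█···       
······██··········██··       
·······██·········██·█       
········█···········██       
                             
                             
                             


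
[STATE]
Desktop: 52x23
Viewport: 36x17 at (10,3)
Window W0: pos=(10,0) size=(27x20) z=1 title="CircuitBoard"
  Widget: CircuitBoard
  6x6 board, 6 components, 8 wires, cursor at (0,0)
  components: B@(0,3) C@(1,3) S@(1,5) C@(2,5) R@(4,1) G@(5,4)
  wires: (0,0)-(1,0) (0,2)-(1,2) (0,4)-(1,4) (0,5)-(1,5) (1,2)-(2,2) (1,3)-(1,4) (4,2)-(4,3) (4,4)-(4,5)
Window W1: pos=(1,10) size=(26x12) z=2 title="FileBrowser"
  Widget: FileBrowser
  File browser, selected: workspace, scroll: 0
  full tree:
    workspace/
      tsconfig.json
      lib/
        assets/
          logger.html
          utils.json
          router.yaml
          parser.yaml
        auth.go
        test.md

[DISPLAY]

┃   0 1 2 3 4 5           ┃         
┃0  [.]      ·   B   ·   ·┃         
┃    │       │       │   │┃         
┃1   ·       ·   C ─ ·   S┃         
┃            │            ┃         
┃2           ·           C┃         
┃                         ┃         
━━━━━━━━━━━━━━━━┓         ┃         
wser            ┃         ┃         
────────────────┨·   · ─ ·┃         
rkspace/        ┃         ┃         
nfig.json       ┃    G    ┃         
lib/            ┃         ┃         
                ┃         ┃         
                ┃         ┃         
                ┃         ┃         
                ┃━━━━━━━━━┛         


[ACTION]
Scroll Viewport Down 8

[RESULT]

┃1   ·       ·   C ─ ·   S┃         
┃            │            ┃         
┃2           ·           C┃         
┃                         ┃         
━━━━━━━━━━━━━━━━┓         ┃         
wser            ┃         ┃         
────────────────┨·   · ─ ·┃         
rkspace/        ┃         ┃         
nfig.json       ┃    G    ┃         
lib/            ┃         ┃         
                ┃         ┃         
                ┃         ┃         
                ┃         ┃         
                ┃━━━━━━━━━┛         
                ┃                   
━━━━━━━━━━━━━━━━┛                   
                                    


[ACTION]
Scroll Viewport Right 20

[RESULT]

       ·   C ─ ·   S┃               
       │            ┃               
       ·           C┃               
                    ┃               
━━━━━━━━━━┓         ┃               
          ┃         ┃               
──────────┨·   · ─ ·┃               
e/        ┃         ┃               
son       ┃    G    ┃               
          ┃         ┃               
          ┃         ┃               
          ┃         ┃               
          ┃         ┃               
          ┃━━━━━━━━━┛               
          ┃                         
━━━━━━━━━━┛                         
                                    


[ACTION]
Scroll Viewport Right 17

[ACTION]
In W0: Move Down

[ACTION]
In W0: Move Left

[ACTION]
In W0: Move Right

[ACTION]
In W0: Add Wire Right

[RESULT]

  [.]─ ·   C ─ ·   S┃               
       │            ┃               
       ·           C┃               
                    ┃               
━━━━━━━━━━┓         ┃               
          ┃         ┃               
──────────┨·   · ─ ·┃               
e/        ┃         ┃               
son       ┃    G    ┃               
          ┃         ┃               
          ┃         ┃               
          ┃         ┃               
          ┃         ┃               
          ┃━━━━━━━━━┛               
          ┃                         
━━━━━━━━━━┛                         
                                    


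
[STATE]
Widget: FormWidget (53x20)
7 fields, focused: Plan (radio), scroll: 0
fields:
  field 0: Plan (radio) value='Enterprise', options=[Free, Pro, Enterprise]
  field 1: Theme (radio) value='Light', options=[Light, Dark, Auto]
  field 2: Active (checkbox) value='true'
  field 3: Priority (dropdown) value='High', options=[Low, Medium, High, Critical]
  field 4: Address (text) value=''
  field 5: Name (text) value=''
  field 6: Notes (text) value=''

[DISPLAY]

> Plan:       ( ) Free  ( ) Pro  (●) Enterprise      
  Theme:      (●) Light  ( ) Dark  ( ) Auto          
  Active:     [x]                                    
  Priority:   [High                                ▼]
  Address:    [                                     ]
  Name:       [                                     ]
  Notes:      [                                     ]
                                                     
                                                     
                                                     
                                                     
                                                     
                                                     
                                                     
                                                     
                                                     
                                                     
                                                     
                                                     
                                                     


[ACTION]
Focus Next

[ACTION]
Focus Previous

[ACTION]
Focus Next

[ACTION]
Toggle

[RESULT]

  Plan:       ( ) Free  ( ) Pro  (●) Enterprise      
> Theme:      (●) Light  ( ) Dark  ( ) Auto          
  Active:     [x]                                    
  Priority:   [High                                ▼]
  Address:    [                                     ]
  Name:       [                                     ]
  Notes:      [                                     ]
                                                     
                                                     
                                                     
                                                     
                                                     
                                                     
                                                     
                                                     
                                                     
                                                     
                                                     
                                                     
                                                     


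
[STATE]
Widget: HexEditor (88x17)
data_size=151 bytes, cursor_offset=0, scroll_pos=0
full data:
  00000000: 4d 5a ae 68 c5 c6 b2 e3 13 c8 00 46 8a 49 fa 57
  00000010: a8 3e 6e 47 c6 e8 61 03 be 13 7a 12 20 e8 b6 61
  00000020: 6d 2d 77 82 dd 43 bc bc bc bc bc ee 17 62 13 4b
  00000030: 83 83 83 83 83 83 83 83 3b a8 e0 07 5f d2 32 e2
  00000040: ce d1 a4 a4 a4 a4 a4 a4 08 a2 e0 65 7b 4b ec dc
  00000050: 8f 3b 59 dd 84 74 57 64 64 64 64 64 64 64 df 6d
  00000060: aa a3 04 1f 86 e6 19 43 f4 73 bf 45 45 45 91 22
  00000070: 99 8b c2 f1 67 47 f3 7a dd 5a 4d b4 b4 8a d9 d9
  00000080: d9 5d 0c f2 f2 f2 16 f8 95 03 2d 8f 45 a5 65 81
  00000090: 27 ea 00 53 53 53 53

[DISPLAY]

00000000  4D 5a ae 68 c5 c6 b2 e3  13 c8 00 46 8a 49 fa 57  |MZ.h.......F.I.W|          
00000010  a8 3e 6e 47 c6 e8 61 03  be 13 7a 12 20 e8 b6 61  |.>nG..a...z. ..a|          
00000020  6d 2d 77 82 dd 43 bc bc  bc bc bc ee 17 62 13 4b  |m-w..C.......b.K|          
00000030  83 83 83 83 83 83 83 83  3b a8 e0 07 5f d2 32 e2  |........;..._.2.|          
00000040  ce d1 a4 a4 a4 a4 a4 a4  08 a2 e0 65 7b 4b ec dc  |...........e{K..|          
00000050  8f 3b 59 dd 84 74 57 64  64 64 64 64 64 64 df 6d  |.;Y..tWddddddd.m|          
00000060  aa a3 04 1f 86 e6 19 43  f4 73 bf 45 45 45 91 22  |.......C.s.EEE."|          
00000070  99 8b c2 f1 67 47 f3 7a  dd 5a 4d b4 b4 8a d9 d9  |....gG.z.ZM.....|          
00000080  d9 5d 0c f2 f2 f2 16 f8  95 03 2d 8f 45 a5 65 81  |.]........-.E.e.|          
00000090  27 ea 00 53 53 53 53                              |'..SSSS         |          
                                                                                        
                                                                                        
                                                                                        
                                                                                        
                                                                                        
                                                                                        
                                                                                        


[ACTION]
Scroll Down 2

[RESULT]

00000020  6d 2d 77 82 dd 43 bc bc  bc bc bc ee 17 62 13 4b  |m-w..C.......b.K|          
00000030  83 83 83 83 83 83 83 83  3b a8 e0 07 5f d2 32 e2  |........;..._.2.|          
00000040  ce d1 a4 a4 a4 a4 a4 a4  08 a2 e0 65 7b 4b ec dc  |...........e{K..|          
00000050  8f 3b 59 dd 84 74 57 64  64 64 64 64 64 64 df 6d  |.;Y..tWddddddd.m|          
00000060  aa a3 04 1f 86 e6 19 43  f4 73 bf 45 45 45 91 22  |.......C.s.EEE."|          
00000070  99 8b c2 f1 67 47 f3 7a  dd 5a 4d b4 b4 8a d9 d9  |....gG.z.ZM.....|          
00000080  d9 5d 0c f2 f2 f2 16 f8  95 03 2d 8f 45 a5 65 81  |.]........-.E.e.|          
00000090  27 ea 00 53 53 53 53                              |'..SSSS         |          
                                                                                        
                                                                                        
                                                                                        
                                                                                        
                                                                                        
                                                                                        
                                                                                        
                                                                                        
                                                                                        


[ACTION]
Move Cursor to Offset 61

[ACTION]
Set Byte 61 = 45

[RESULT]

00000020  6d 2d 77 82 dd 43 bc bc  bc bc bc ee 17 62 13 4b  |m-w..C.......b.K|          
00000030  83 83 83 83 83 83 83 83  3b a8 e0 07 5f 45 32 e2  |........;..._E2.|          
00000040  ce d1 a4 a4 a4 a4 a4 a4  08 a2 e0 65 7b 4b ec dc  |...........e{K..|          
00000050  8f 3b 59 dd 84 74 57 64  64 64 64 64 64 64 df 6d  |.;Y..tWddddddd.m|          
00000060  aa a3 04 1f 86 e6 19 43  f4 73 bf 45 45 45 91 22  |.......C.s.EEE."|          
00000070  99 8b c2 f1 67 47 f3 7a  dd 5a 4d b4 b4 8a d9 d9  |....gG.z.ZM.....|          
00000080  d9 5d 0c f2 f2 f2 16 f8  95 03 2d 8f 45 a5 65 81  |.]........-.E.e.|          
00000090  27 ea 00 53 53 53 53                              |'..SSSS         |          
                                                                                        
                                                                                        
                                                                                        
                                                                                        
                                                                                        
                                                                                        
                                                                                        
                                                                                        
                                                                                        


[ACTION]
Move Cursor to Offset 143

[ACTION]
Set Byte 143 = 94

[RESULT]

00000020  6d 2d 77 82 dd 43 bc bc  bc bc bc ee 17 62 13 4b  |m-w..C.......b.K|          
00000030  83 83 83 83 83 83 83 83  3b a8 e0 07 5f 45 32 e2  |........;..._E2.|          
00000040  ce d1 a4 a4 a4 a4 a4 a4  08 a2 e0 65 7b 4b ec dc  |...........e{K..|          
00000050  8f 3b 59 dd 84 74 57 64  64 64 64 64 64 64 df 6d  |.;Y..tWddddddd.m|          
00000060  aa a3 04 1f 86 e6 19 43  f4 73 bf 45 45 45 91 22  |.......C.s.EEE."|          
00000070  99 8b c2 f1 67 47 f3 7a  dd 5a 4d b4 b4 8a d9 d9  |....gG.z.ZM.....|          
00000080  d9 5d 0c f2 f2 f2 16 f8  95 03 2d 8f 45 a5 65 94  |.]........-.E.e.|          
00000090  27 ea 00 53 53 53 53                              |'..SSSS         |          
                                                                                        
                                                                                        
                                                                                        
                                                                                        
                                                                                        
                                                                                        
                                                                                        
                                                                                        
                                                                                        


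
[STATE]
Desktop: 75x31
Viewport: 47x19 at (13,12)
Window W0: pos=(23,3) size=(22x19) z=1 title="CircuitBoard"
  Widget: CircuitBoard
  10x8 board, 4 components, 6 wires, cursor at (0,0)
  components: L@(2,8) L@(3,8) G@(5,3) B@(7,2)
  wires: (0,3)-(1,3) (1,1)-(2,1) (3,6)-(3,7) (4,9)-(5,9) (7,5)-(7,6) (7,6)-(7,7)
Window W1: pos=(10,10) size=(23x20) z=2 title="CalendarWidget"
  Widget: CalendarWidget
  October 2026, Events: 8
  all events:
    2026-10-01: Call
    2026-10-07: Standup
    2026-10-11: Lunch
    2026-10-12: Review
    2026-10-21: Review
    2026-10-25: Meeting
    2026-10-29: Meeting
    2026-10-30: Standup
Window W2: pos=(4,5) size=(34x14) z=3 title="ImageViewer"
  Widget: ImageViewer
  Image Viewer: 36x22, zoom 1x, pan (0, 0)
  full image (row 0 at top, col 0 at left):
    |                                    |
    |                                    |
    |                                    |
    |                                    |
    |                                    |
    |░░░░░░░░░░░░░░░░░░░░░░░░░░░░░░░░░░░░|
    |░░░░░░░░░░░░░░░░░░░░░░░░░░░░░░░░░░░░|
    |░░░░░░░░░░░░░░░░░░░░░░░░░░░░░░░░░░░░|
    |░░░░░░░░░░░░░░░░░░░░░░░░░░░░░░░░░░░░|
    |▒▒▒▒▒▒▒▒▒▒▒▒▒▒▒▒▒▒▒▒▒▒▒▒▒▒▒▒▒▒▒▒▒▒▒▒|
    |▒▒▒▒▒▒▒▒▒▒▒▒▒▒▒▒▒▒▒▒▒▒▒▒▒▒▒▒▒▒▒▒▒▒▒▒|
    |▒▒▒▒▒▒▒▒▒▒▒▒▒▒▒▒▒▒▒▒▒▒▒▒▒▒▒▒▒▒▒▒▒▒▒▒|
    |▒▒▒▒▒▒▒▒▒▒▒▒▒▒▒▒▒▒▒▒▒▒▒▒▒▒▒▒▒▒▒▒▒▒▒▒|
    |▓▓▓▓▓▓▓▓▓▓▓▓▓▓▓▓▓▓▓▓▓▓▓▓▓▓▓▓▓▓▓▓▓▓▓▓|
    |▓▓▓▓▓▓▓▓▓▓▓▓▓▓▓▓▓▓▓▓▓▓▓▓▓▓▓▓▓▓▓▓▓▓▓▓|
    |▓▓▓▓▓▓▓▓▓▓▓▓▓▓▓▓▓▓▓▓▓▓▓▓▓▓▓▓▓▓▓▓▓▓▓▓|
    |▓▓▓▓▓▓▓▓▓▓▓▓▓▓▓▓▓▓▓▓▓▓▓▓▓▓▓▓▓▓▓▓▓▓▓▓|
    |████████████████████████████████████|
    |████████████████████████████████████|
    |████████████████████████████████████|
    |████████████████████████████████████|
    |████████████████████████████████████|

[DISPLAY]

                        ┃      ┃               
░░░░░░░░░░░░░░░░░░░░░░░░┃      ┃               
░░░░░░░░░░░░░░░░░░░░░░░░┃      ┃               
░░░░░░░░░░░░░░░░░░░░░░░░┃      ┃               
░░░░░░░░░░░░░░░░░░░░░░░░┃      ┃               
▒▒▒▒▒▒▒▒▒▒▒▒▒▒▒▒▒▒▒▒▒▒▒▒┃  G   ┃               
━━━━━━━━━━━━━━━━━━━━━━━━┛      ┃               
 27 28 29* 30* 31  ┃           ┃               
                   ┃           ┃               
                   ┃━━━━━━━━━━━┛               
                   ┃                           
                   ┃                           
                   ┃                           
                   ┃                           
                   ┃                           
                   ┃                           
                   ┃                           
━━━━━━━━━━━━━━━━━━━┛                           
                                               


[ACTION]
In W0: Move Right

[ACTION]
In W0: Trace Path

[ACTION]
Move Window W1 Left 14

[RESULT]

                        ┃      ┃               
░░░░░░░░░░░░░░░░░░░░░░░░┃      ┃               
░░░░░░░░░░░░░░░░░░░░░░░░┃      ┃               
░░░░░░░░░░░░░░░░░░░░░░░░┃      ┃               
░░░░░░░░░░░░░░░░░░░░░░░░┃      ┃               
▒▒▒▒▒▒▒▒▒▒▒▒▒▒▒▒▒▒▒▒▒▒▒▒┃  G   ┃               
━━━━━━━━━━━━━━━━━━━━━━━━┛      ┃               
 30* 31  ┃┃6                   ┃               
         ┃┃                    ┃               
         ┃┗━━━━━━━━━━━━━━━━━━━━┛               
         ┃                                     
         ┃                                     
         ┃                                     
         ┃                                     
         ┃                                     
         ┃                                     
         ┃                                     
━━━━━━━━━┛                                     
                                               


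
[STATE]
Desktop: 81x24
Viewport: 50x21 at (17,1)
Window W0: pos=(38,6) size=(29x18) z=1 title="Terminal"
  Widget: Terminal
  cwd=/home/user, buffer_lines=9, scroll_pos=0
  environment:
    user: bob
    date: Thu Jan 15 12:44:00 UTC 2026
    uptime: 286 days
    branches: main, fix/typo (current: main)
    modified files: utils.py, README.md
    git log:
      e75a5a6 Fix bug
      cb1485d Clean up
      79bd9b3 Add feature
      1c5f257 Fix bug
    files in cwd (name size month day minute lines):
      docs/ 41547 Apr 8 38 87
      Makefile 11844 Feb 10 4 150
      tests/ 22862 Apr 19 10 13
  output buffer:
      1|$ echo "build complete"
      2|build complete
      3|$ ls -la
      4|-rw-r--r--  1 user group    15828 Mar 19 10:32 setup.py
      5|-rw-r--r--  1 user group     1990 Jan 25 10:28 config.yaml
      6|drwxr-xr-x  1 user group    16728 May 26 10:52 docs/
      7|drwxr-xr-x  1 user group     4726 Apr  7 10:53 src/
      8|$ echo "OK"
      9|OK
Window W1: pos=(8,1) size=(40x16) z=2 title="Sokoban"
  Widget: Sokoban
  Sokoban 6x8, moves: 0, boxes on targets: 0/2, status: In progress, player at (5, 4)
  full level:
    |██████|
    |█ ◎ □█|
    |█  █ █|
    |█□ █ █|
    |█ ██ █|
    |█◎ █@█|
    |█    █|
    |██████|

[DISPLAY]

━━━━━━━━━━━━━━━━━━━━━━━━━━━━━━┓                   
                              ┃                   
──────────────────────────────┨                   
                              ┃                   
                              ┃                   
                              ┃━━━━━━━━━━━━━━━━━━┓
                              ┃                  ┃
                              ┃──────────────────┨
                              ┃uild complete"    ┃
                              ┃plete             ┃
                              ┃                  ┃
  0/2                         ┃-  1 user group   ┃
                              ┃-  1 user group   ┃
                              ┃x  1 user group   ┃
                              ┃x  1 user group   ┃
━━━━━━━━━━━━━━━━━━━━━━━━━━━━━━┛K"                ┃
                     ┃OK                         ┃
                     ┃$ █                        ┃
                     ┃                           ┃
                     ┃                           ┃
                     ┃                           ┃


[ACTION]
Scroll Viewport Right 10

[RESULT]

━━━━━━━━━━━━━━━━━━━━┓                             
                    ┃                             
────────────────────┨                             
                    ┃                             
                    ┃                             
                    ┃━━━━━━━━━━━━━━━━━━┓          
                    ┃                  ┃          
                    ┃──────────────────┨          
                    ┃uild complete"    ┃          
                    ┃plete             ┃          
                    ┃                  ┃          
                    ┃-  1 user group   ┃          
                    ┃-  1 user group   ┃          
                    ┃x  1 user group   ┃          
                    ┃x  1 user group   ┃          
━━━━━━━━━━━━━━━━━━━━┛K"                ┃          
           ┃OK                         ┃          
           ┃$ █                        ┃          
           ┃                           ┃          
           ┃                           ┃          
           ┃                           ┃          


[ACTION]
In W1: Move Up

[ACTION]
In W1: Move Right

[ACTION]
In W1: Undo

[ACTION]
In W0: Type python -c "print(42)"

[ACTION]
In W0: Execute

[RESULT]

━━━━━━━━━━━━━━━━━━━━┓                             
                    ┃                             
────────────────────┨                             
                    ┃                             
                    ┃                             
                    ┃━━━━━━━━━━━━━━━━━━┓          
                    ┃                  ┃          
                    ┃──────────────────┨          
                    ┃uild complete"    ┃          
                    ┃plete             ┃          
                    ┃                  ┃          
                    ┃-  1 user group   ┃          
                    ┃-  1 user group   ┃          
                    ┃x  1 user group   ┃          
                    ┃x  1 user group   ┃          
━━━━━━━━━━━━━━━━━━━━┛K"                ┃          
           ┃OK                         ┃          
           ┃$ python -c "print(42)"    ┃          
           ┃42                         ┃          
           ┃$ █                        ┃          
           ┃                           ┃          


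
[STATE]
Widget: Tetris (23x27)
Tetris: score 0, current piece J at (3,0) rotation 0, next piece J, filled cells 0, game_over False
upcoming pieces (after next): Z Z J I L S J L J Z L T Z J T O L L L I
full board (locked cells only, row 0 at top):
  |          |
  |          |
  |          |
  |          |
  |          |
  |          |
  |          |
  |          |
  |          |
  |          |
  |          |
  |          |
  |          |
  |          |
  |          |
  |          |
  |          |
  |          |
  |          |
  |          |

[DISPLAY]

   █      │Next:       
   ███    │█           
          │███         
          │            
          │            
          │            
          │Score:      
          │0           
          │            
          │            
          │            
          │            
          │            
          │            
          │            
          │            
          │            
          │            
          │            
          │            
          │            
          │            
          │            
          │            
          │            
          │            
          │            


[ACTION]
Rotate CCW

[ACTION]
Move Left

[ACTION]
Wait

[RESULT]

          │Next:       
   █      │█           
   █      │███         
  ██      │            
          │            
          │            
          │Score:      
          │0           
          │            
          │            
          │            
          │            
          │            
          │            
          │            
          │            
          │            
          │            
          │            
          │            
          │            
          │            
          │            
          │            
          │            
          │            
          │            


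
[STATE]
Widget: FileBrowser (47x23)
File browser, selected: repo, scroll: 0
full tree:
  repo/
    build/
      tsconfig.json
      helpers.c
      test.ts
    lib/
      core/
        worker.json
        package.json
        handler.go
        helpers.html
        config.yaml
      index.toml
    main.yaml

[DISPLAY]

> [-] repo/                                    
    [+] build/                                 
    [+] lib/                                   
    main.yaml                                  
                                               
                                               
                                               
                                               
                                               
                                               
                                               
                                               
                                               
                                               
                                               
                                               
                                               
                                               
                                               
                                               
                                               
                                               
                                               


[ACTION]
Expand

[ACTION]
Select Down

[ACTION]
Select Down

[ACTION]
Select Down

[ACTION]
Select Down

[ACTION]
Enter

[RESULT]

  [-] repo/                                    
    [+] build/                                 
    [+] lib/                                   
  > main.yaml                                  
                                               
                                               
                                               
                                               
                                               
                                               
                                               
                                               
                                               
                                               
                                               
                                               
                                               
                                               
                                               
                                               
                                               
                                               
                                               


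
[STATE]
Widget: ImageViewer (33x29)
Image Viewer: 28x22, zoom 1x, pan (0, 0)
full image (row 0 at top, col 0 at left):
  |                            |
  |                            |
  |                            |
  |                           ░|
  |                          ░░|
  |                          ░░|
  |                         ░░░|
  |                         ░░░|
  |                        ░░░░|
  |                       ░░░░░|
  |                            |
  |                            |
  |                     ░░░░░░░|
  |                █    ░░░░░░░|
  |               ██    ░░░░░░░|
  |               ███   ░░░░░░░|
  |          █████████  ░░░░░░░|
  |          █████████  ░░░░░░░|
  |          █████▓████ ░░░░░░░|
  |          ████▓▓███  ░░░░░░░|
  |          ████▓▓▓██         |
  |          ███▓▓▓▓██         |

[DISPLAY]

                                 
                                 
                                 
                           ░     
                          ░░     
                          ░░     
                         ░░░     
                         ░░░     
                        ░░░░     
                       ░░░░░     
                                 
                                 
                     ░░░░░░░     
                █    ░░░░░░░     
               ██    ░░░░░░░     
               ███   ░░░░░░░     
          █████████  ░░░░░░░     
          █████████  ░░░░░░░     
          █████▓████ ░░░░░░░     
          ████▓▓███  ░░░░░░░     
          ████▓▓▓██              
          ███▓▓▓▓██              
                                 
                                 
                                 
                                 
                                 
                                 
                                 


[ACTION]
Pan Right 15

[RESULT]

                                 
                                 
                                 
            ░                    
           ░░                    
           ░░                    
          ░░░                    
          ░░░                    
         ░░░░                    
        ░░░░░                    
                                 
                                 
      ░░░░░░░                    
 █    ░░░░░░░                    
██    ░░░░░░░                    
███   ░░░░░░░                    
████  ░░░░░░░                    
████  ░░░░░░░                    
▓████ ░░░░░░░                    
▓███  ░░░░░░░                    
▓▓██                             
▓▓██                             
                                 
                                 
                                 
                                 
                                 
                                 
                                 


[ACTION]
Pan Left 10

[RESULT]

                                 
                                 
                                 
                      ░          
                     ░░          
                     ░░          
                    ░░░          
                    ░░░          
                   ░░░░          
                  ░░░░░          
                                 
                                 
                ░░░░░░░          
           █    ░░░░░░░          
          ██    ░░░░░░░          
          ███   ░░░░░░░          
     █████████  ░░░░░░░          
     █████████  ░░░░░░░          
     █████▓████ ░░░░░░░          
     ████▓▓███  ░░░░░░░          
     ████▓▓▓██                   
     ███▓▓▓▓██                   
                                 
                                 
                                 
                                 
                                 
                                 
                                 


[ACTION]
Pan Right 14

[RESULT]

                                 
                                 
                                 
        ░                        
       ░░                        
       ░░                        
      ░░░                        
      ░░░                        
     ░░░░                        
    ░░░░░                        
                                 
                                 
  ░░░░░░░                        
  ░░░░░░░                        
  ░░░░░░░                        
  ░░░░░░░                        
  ░░░░░░░                        
  ░░░░░░░                        
█ ░░░░░░░                        
  ░░░░░░░                        
                                 
                                 
                                 
                                 
                                 
                                 
                                 
                                 
                                 


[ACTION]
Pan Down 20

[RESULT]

                                 
                                 
                                 
                                 
                                 
                                 
                                 
                                 
                                 
                                 
                                 
                                 
                                 
                                 
                                 
                                 
                                 
                                 
                                 
                                 
                                 
                                 
                                 
                                 
                                 
                                 
                                 
                                 
                                 
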